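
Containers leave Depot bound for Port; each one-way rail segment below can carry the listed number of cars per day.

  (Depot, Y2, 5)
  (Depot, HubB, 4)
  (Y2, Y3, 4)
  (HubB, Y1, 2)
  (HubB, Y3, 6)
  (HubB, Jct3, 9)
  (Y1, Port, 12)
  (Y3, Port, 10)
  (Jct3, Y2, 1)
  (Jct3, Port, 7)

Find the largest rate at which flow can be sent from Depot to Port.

8

Augment Depot→Y2→Y3→Port: bottleneck 4, flow now 4.
Augment Depot→HubB→Y1→Port: bottleneck 2, flow now 6.
Augment Depot→HubB→Y3→Port: bottleneck 2, flow now 8.
No augmenting path remains; maximum flow = 8.
In the residual graph, reachable from Depot: {Depot, Y2}.
Min-cut edges: Depot→HubB (4), Y2→Y3 (4); capacity 4 + 4 = 8.
This cut is saturated, so no flow can exceed 8.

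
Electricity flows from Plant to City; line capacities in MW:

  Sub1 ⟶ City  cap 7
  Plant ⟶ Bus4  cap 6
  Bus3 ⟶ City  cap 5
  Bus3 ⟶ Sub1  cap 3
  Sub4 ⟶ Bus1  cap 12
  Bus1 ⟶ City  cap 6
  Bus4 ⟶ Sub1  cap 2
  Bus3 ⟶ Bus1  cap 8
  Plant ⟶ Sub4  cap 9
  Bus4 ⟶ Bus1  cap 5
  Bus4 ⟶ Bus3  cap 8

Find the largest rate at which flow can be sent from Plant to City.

Augment Plant→Bus4→Sub1→City: bottleneck 2, flow now 2.
Augment Plant→Bus4→Bus3→City: bottleneck 4, flow now 6.
Augment Plant→Sub4→Bus1→City: bottleneck 6, flow now 12.
No augmenting path remains; maximum flow = 12.
In the residual graph, reachable from Plant: {Plant, Sub4, Bus1}.
Min-cut edges: Plant→Bus4 (6), Bus1→City (6); capacity 6 + 6 = 12.
This cut is saturated, so no flow can exceed 12.

12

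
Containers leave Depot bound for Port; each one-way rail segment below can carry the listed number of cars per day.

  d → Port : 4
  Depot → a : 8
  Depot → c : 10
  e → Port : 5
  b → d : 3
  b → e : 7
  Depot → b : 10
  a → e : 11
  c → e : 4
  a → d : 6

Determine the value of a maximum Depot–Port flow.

Augment Depot→a→d→Port: bottleneck 4, flow now 4.
Augment Depot→a→e→Port: bottleneck 4, flow now 8.
Augment Depot→b→e→Port: bottleneck 1, flow now 9.
No augmenting path remains; maximum flow = 9.
In the residual graph, reachable from Depot: {Depot, a, b, c, d, e}.
Min-cut edges: d→Port (4), e→Port (5); capacity 4 + 5 = 9.
This cut is saturated, so no flow can exceed 9.

9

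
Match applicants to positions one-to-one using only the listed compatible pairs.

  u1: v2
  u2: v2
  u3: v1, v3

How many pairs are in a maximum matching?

2

Unit-capacity flow: source→left, listed edges, right→sink; max matching = max flow.
Augmenting path u1→v2 (+1); matched 1.
Augmenting path u3→v1 (+1); matched 2.
No augmenting path remains; maximum matching = 2.
König certificate: {u3, v2} is a vertex cover of size 2 (every listed pair touches it), so no matching can be larger.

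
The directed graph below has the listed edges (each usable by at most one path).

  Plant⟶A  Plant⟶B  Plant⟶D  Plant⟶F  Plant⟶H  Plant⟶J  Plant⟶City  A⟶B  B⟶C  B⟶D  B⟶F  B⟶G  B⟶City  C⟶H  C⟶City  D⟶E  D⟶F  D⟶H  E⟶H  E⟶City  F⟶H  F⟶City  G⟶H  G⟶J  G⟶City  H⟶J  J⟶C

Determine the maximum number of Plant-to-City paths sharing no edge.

6

Assign every edge capacity 1; by Menger, the answer equals the max flow.
Path Plant→City (+1); total 1.
Path Plant→B→City (+1); total 2.
Path Plant→F→City (+1); total 3.
Path Plant→D→E→City (+1); total 4.
Path Plant→J→C→City (+1); total 5.
Path Plant→A→B→G→City (+1); total 6.
No residual Plant→City path; max flow = 6.
Certifying cut of size 6: {J→C, Plant→A, Plant→B, Plant→City, Plant→D, Plant→F}.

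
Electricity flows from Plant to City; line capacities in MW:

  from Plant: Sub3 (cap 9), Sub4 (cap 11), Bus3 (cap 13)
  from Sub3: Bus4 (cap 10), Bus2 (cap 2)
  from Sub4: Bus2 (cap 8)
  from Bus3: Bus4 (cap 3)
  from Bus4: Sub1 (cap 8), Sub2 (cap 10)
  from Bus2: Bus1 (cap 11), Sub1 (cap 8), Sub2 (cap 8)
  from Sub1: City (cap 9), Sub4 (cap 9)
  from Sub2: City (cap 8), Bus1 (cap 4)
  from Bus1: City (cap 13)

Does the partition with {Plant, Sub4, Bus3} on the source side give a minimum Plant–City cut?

Yes — it is a minimum cut (capacity 20).

Given cut capacity: 9 + 8 + 3 = 20.
Augment Plant→Sub3→Bus4→Sub1→City: bottleneck 8, flow now 8.
Augment Plant→Sub3→Bus4→Sub2→City: bottleneck 1, flow now 9.
Augment Plant→Sub4→Bus2→Sub1→City: bottleneck 1, flow now 10.
Augment Plant→Sub4→Bus2→Sub2→City: bottleneck 7, flow now 17.
Augment Plant→Bus3→Bus4→Sub2→Bus1→City: bottleneck 3, flow now 20.
No augmenting path remains; maximum flow = 20.
Cut capacity 20 equals the max flow, so it is a minimum cut.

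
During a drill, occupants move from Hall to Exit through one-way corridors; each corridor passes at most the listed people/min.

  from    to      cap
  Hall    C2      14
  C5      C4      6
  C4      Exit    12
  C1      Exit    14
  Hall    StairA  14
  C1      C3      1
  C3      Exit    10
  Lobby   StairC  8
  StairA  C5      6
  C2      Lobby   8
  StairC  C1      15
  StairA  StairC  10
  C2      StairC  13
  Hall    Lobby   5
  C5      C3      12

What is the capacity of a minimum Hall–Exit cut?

Augment Hall→StairA→C5→C4→Exit: bottleneck 6, flow now 6.
Augment Hall→StairA→StairC→C1→Exit: bottleneck 8, flow now 14.
Augment Hall→C2→StairC→C1→Exit: bottleneck 6, flow now 20.
Augment Hall→C2→StairC→C1→C3→Exit: bottleneck 1, flow now 21.
No augmenting path remains; maximum flow = 21.
By max-flow min-cut, the minimum cut capacity equals the max flow.
In the residual graph, reachable from Hall: {Hall, StairA, C2, Lobby, StairC}.
Min-cut edges: StairA→C5 (6), StairC→C1 (15); capacity 6 + 15 = 21.

21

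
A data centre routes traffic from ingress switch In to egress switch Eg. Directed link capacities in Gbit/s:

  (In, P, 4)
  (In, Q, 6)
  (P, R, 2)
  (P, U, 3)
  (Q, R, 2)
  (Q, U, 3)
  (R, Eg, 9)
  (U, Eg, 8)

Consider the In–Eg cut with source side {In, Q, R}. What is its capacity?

Edges leaving {In, Q, R}: In→P (4), Q→U (3), R→Eg (9).
Cut capacity = 4 + 3 + 9 = 16.

16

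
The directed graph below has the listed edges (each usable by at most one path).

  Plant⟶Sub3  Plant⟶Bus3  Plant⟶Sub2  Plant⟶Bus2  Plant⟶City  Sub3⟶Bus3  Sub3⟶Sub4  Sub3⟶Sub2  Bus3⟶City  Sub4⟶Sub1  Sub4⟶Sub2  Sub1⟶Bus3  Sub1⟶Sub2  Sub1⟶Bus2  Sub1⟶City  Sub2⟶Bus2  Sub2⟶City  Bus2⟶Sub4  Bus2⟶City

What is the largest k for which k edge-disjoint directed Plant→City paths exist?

Assign every edge capacity 1; by Menger, the answer equals the max flow.
Path Plant→City (+1); total 1.
Path Plant→Bus3→City (+1); total 2.
Path Plant→Sub2→City (+1); total 3.
Path Plant→Bus2→City (+1); total 4.
Path Plant→Sub3→Sub4→Sub1→City (+1); total 5.
No residual Plant→City path; max flow = 5.
Certifying cut of size 5: {Plant→Bus2, Plant→Bus3, Plant→City, Plant→Sub2, Plant→Sub3}.

5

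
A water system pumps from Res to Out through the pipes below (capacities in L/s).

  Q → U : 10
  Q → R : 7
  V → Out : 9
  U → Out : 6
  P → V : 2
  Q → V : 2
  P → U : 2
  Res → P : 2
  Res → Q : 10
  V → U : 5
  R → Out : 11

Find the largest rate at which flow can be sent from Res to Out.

12

Augment Res→P→U→Out: bottleneck 2, flow now 2.
Augment Res→Q→R→Out: bottleneck 7, flow now 9.
Augment Res→Q→U→Out: bottleneck 3, flow now 12.
No augmenting path remains; maximum flow = 12.
In the residual graph, reachable from Res: {Res}.
Min-cut edges: Res→P (2), Res→Q (10); capacity 2 + 10 = 12.
This cut is saturated, so no flow can exceed 12.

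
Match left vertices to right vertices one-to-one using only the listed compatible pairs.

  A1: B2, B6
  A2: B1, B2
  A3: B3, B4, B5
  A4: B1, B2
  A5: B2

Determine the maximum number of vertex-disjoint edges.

Unit-capacity flow: source→left, listed edges, right→sink; max matching = max flow.
Augmenting path A1→B2 (+1); matched 1.
Augmenting path A2→B1 (+1); matched 2.
Augmenting path A3→B3 (+1); matched 3.
Augmenting path A4→B2→A1→B6 (+1); matched 4.
No augmenting path remains; maximum matching = 4.
König certificate: {A1, A3, B1, B2} is a vertex cover of size 4 (every listed pair touches it), so no matching can be larger.

4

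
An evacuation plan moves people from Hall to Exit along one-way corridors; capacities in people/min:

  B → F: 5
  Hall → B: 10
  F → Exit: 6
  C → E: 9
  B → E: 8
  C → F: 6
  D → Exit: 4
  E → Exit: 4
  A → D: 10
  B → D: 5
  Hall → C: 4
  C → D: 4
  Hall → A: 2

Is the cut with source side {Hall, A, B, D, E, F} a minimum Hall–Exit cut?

No — its capacity is 18, but the minimum cut has capacity 14.

Given cut capacity: 4 + 4 + 4 + 6 = 18.
Augment Hall→A→D→Exit: bottleneck 2, flow now 2.
Augment Hall→B→D→Exit: bottleneck 2, flow now 4.
Augment Hall→B→E→Exit: bottleneck 4, flow now 8.
Augment Hall→B→F→Exit: bottleneck 4, flow now 12.
Augment Hall→C→F→Exit: bottleneck 2, flow now 14.
No augmenting path remains; maximum flow = 14.
In the residual graph, reachable from Hall: {Hall, A, B, C, D, E, F}.
Min-cut edges: D→Exit (4), E→Exit (4), F→Exit (6); capacity 4 + 4 + 6 = 14.
Cut capacity 18 exceeds the max flow 14, so it is not minimum.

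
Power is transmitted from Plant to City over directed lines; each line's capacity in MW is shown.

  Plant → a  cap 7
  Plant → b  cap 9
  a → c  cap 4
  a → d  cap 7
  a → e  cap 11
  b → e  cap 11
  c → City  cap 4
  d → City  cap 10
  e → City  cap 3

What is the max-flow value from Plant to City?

10

Augment Plant→a→c→City: bottleneck 4, flow now 4.
Augment Plant→a→d→City: bottleneck 3, flow now 7.
Augment Plant→b→e→City: bottleneck 3, flow now 10.
No augmenting path remains; maximum flow = 10.
In the residual graph, reachable from Plant: {Plant, b, e}.
Min-cut edges: Plant→a (7), e→City (3); capacity 7 + 3 = 10.
This cut is saturated, so no flow can exceed 10.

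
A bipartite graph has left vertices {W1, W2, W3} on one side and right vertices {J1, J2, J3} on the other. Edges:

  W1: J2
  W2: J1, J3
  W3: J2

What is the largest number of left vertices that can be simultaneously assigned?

2

Unit-capacity flow: source→left, listed edges, right→sink; max matching = max flow.
Augmenting path W1→J2 (+1); matched 1.
Augmenting path W2→J1 (+1); matched 2.
No augmenting path remains; maximum matching = 2.
König certificate: {W2, J2} is a vertex cover of size 2 (every listed pair touches it), so no matching can be larger.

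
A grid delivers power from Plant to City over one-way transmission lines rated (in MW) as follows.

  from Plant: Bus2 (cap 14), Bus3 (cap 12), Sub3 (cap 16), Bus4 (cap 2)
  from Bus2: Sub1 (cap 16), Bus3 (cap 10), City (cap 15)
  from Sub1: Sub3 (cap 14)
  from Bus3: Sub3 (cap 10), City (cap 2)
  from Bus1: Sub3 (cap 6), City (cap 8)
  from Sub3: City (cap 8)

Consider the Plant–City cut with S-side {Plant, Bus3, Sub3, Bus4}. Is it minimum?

Yes — it is a minimum cut (capacity 24).

Given cut capacity: 14 + 2 + 8 = 24.
Augment Plant→Bus2→City: bottleneck 14, flow now 14.
Augment Plant→Bus3→City: bottleneck 2, flow now 16.
Augment Plant→Sub3→City: bottleneck 8, flow now 24.
No augmenting path remains; maximum flow = 24.
Cut capacity 24 equals the max flow, so it is a minimum cut.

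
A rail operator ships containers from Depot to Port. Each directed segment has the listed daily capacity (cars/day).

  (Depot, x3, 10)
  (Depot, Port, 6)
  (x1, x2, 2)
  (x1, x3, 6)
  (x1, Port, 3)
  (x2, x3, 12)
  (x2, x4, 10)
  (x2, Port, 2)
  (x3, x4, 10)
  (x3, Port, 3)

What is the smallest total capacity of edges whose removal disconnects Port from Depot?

Augment Depot→Port: bottleneck 6, flow now 6.
Augment Depot→x3→Port: bottleneck 3, flow now 9.
No augmenting path remains; maximum flow = 9.
By max-flow min-cut, the minimum cut capacity equals the max flow.
In the residual graph, reachable from Depot: {Depot, x3, x4}.
Min-cut edges: Depot→Port (6), x3→Port (3); capacity 6 + 3 = 9.

9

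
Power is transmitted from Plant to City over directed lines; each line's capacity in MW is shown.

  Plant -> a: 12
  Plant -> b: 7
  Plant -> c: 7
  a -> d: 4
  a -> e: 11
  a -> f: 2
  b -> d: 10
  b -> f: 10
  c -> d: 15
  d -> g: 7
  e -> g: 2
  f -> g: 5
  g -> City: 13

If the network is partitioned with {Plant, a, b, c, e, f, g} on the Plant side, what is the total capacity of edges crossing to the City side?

Edges leaving {Plant, a, b, c, e, f, g}: a→d (4), b→d (10), c→d (15), g→City (13).
Cut capacity = 4 + 10 + 15 + 13 = 42.

42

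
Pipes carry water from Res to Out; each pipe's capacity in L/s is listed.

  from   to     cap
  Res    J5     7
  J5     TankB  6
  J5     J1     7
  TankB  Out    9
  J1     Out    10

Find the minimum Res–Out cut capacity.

7

Augment Res→J5→TankB→Out: bottleneck 6, flow now 6.
Augment Res→J5→J1→Out: bottleneck 1, flow now 7.
No augmenting path remains; maximum flow = 7.
By max-flow min-cut, the minimum cut capacity equals the max flow.
In the residual graph, reachable from Res: {Res}.
Min-cut edges: Res→J5 (7); capacity 7 = 7.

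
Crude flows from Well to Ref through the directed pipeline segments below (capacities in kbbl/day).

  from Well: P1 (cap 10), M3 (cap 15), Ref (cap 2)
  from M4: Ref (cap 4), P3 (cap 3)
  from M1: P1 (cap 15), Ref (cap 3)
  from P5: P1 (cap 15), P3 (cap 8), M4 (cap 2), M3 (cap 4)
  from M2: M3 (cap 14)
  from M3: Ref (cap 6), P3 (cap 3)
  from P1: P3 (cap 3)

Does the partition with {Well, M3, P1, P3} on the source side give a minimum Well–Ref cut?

Yes — it is a minimum cut (capacity 8).

Given cut capacity: 2 + 6 = 8.
Augment Well→Ref: bottleneck 2, flow now 2.
Augment Well→M3→Ref: bottleneck 6, flow now 8.
No augmenting path remains; maximum flow = 8.
Cut capacity 8 equals the max flow, so it is a minimum cut.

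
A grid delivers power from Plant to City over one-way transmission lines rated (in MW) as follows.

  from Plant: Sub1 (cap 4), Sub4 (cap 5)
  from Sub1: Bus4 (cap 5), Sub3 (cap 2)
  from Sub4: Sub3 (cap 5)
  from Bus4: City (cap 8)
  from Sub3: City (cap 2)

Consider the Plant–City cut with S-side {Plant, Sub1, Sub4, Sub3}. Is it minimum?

No — its capacity is 7, but the minimum cut has capacity 6.

Given cut capacity: 5 + 2 = 7.
Augment Plant→Sub1→Bus4→City: bottleneck 4, flow now 4.
Augment Plant→Sub4→Sub3→City: bottleneck 2, flow now 6.
No augmenting path remains; maximum flow = 6.
In the residual graph, reachable from Plant: {Plant, Sub4, Sub3}.
Min-cut edges: Plant→Sub1 (4), Sub3→City (2); capacity 4 + 2 = 6.
Cut capacity 7 exceeds the max flow 6, so it is not minimum.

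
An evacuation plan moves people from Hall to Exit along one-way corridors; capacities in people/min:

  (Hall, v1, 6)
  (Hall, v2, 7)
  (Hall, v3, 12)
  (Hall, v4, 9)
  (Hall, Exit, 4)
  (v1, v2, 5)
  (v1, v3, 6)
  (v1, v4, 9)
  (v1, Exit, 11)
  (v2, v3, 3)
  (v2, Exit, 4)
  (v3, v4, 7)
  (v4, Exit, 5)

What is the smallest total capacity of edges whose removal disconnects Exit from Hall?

Augment Hall→Exit: bottleneck 4, flow now 4.
Augment Hall→v1→Exit: bottleneck 6, flow now 10.
Augment Hall→v2→Exit: bottleneck 4, flow now 14.
Augment Hall→v4→Exit: bottleneck 5, flow now 19.
No augmenting path remains; maximum flow = 19.
By max-flow min-cut, the minimum cut capacity equals the max flow.
In the residual graph, reachable from Hall: {Hall, v2, v3, v4}.
Min-cut edges: Hall→v1 (6), Hall→Exit (4), v2→Exit (4), v4→Exit (5); capacity 6 + 4 + 4 + 5 = 19.

19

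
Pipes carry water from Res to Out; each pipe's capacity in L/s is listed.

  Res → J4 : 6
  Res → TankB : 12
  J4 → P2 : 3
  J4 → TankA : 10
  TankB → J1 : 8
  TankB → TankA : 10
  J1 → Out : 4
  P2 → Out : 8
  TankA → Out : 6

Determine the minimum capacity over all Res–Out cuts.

13

Augment Res→J4→P2→Out: bottleneck 3, flow now 3.
Augment Res→J4→TankA→Out: bottleneck 3, flow now 6.
Augment Res→TankB→J1→Out: bottleneck 4, flow now 10.
Augment Res→TankB→TankA→Out: bottleneck 3, flow now 13.
No augmenting path remains; maximum flow = 13.
By max-flow min-cut, the minimum cut capacity equals the max flow.
In the residual graph, reachable from Res: {Res, J4, TankB, J1, TankA}.
Min-cut edges: J4→P2 (3), J1→Out (4), TankA→Out (6); capacity 3 + 4 + 6 = 13.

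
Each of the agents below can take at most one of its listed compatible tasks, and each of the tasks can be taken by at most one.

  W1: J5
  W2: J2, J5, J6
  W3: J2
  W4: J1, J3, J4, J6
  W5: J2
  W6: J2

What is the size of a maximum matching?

Unit-capacity flow: source→left, listed edges, right→sink; max matching = max flow.
Augmenting path W1→J5 (+1); matched 1.
Augmenting path W2→J2 (+1); matched 2.
Augmenting path W4→J1 (+1); matched 3.
Augmenting path W3→J2→W2→J6 (+1); matched 4.
No augmenting path remains; maximum matching = 4.
König certificate: {W1, W2, W4, J2} is a vertex cover of size 4 (every listed pair touches it), so no matching can be larger.

4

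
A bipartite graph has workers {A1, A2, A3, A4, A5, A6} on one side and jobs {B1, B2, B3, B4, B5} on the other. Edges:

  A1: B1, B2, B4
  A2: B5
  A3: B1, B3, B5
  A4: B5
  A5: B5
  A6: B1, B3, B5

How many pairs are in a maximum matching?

4

Unit-capacity flow: source→left, listed edges, right→sink; max matching = max flow.
Augmenting path A1→B1 (+1); matched 1.
Augmenting path A2→B5 (+1); matched 2.
Augmenting path A3→B3 (+1); matched 3.
Augmenting path A6→B1→A1→B2 (+1); matched 4.
No augmenting path remains; maximum matching = 4.
König certificate: {A1, A3, A6, B5} is a vertex cover of size 4 (every listed pair touches it), so no matching can be larger.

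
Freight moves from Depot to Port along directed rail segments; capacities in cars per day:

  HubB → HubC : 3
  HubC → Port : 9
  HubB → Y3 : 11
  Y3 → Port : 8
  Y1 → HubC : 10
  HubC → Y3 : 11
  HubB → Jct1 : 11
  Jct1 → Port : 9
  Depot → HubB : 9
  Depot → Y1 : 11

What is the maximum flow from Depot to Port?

19

Augment Depot→Y1→HubC→Port: bottleneck 9, flow now 9.
Augment Depot→HubB→Y3→Port: bottleneck 8, flow now 17.
Augment Depot→HubB→Jct1→Port: bottleneck 1, flow now 18.
Augment Depot→Y1→HubC→Y3→HubB→Jct1→Port: bottleneck 1, flow now 19. (uses reverse residual edge)
No augmenting path remains; maximum flow = 19.
In the residual graph, reachable from Depot: {Depot, Y1}.
Min-cut edges: Depot→HubB (9), Y1→HubC (10); capacity 9 + 10 = 19.
This cut is saturated, so no flow can exceed 19.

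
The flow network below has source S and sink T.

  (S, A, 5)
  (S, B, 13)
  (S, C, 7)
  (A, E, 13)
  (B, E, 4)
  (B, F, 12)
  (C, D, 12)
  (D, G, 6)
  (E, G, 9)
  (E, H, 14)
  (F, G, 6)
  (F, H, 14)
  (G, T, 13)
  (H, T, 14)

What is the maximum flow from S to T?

Augment S→A→E→G→T: bottleneck 5, flow now 5.
Augment S→B→E→G→T: bottleneck 4, flow now 9.
Augment S→B→F→G→T: bottleneck 4, flow now 13.
Augment S→B→F→H→T: bottleneck 5, flow now 18.
Augment S→C→D→G→E→H→T: bottleneck 6, flow now 24. (uses reverse residual edge)
No augmenting path remains; maximum flow = 24.
In the residual graph, reachable from S: {S, C, D}.
Min-cut edges: S→A (5), S→B (13), D→G (6); capacity 5 + 13 + 6 = 24.
This cut is saturated, so no flow can exceed 24.

24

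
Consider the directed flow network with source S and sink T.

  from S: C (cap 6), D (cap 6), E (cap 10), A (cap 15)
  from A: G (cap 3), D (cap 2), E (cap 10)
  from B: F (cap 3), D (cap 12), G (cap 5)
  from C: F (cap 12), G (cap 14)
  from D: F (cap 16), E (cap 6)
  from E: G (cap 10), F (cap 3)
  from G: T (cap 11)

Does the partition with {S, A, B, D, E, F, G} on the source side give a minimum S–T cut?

Given cut capacity: 6 + 11 = 17.
Augment S→A→G→T: bottleneck 3, flow now 3.
Augment S→C→G→T: bottleneck 6, flow now 9.
Augment S→E→G→T: bottleneck 2, flow now 11.
No augmenting path remains; maximum flow = 11.
In the residual graph, reachable from S: {S, A, C, D, E, F, G}.
Min-cut edges: G→T (11); capacity 11 = 11.
Cut capacity 17 exceeds the max flow 11, so it is not minimum.

No — its capacity is 17, but the minimum cut has capacity 11.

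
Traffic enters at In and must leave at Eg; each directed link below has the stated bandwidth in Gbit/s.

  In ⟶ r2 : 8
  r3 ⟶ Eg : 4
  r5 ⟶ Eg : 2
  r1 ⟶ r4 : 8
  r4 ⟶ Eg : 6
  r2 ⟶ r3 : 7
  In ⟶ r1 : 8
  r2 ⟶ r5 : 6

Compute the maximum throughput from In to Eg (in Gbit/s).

12

Augment In→r1→r4→Eg: bottleneck 6, flow now 6.
Augment In→r2→r3→Eg: bottleneck 4, flow now 10.
Augment In→r2→r5→Eg: bottleneck 2, flow now 12.
No augmenting path remains; maximum flow = 12.
In the residual graph, reachable from In: {In, r1, r2, r3, r4, r5}.
Min-cut edges: r3→Eg (4), r4→Eg (6), r5→Eg (2); capacity 4 + 6 + 2 = 12.
This cut is saturated, so no flow can exceed 12.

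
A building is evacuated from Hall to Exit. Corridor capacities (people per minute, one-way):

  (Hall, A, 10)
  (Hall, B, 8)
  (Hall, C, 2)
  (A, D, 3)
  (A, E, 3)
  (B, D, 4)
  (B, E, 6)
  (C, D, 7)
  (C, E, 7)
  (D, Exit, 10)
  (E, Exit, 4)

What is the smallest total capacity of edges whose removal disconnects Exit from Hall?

13

Augment Hall→A→D→Exit: bottleneck 3, flow now 3.
Augment Hall→A→E→Exit: bottleneck 3, flow now 6.
Augment Hall→B→D→Exit: bottleneck 4, flow now 10.
Augment Hall→B→E→Exit: bottleneck 1, flow now 11.
Augment Hall→C→D→Exit: bottleneck 2, flow now 13.
No augmenting path remains; maximum flow = 13.
By max-flow min-cut, the minimum cut capacity equals the max flow.
In the residual graph, reachable from Hall: {Hall, A, B, E}.
Min-cut edges: Hall→C (2), A→D (3), B→D (4), E→Exit (4); capacity 2 + 3 + 4 + 4 = 13.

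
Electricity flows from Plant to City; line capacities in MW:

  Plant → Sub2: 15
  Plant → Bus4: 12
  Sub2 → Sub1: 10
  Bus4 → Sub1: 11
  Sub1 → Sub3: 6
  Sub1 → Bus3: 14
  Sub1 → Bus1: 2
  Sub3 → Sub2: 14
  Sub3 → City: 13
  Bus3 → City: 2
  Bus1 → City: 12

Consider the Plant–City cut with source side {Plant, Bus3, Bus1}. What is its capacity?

Edges leaving {Plant, Bus3, Bus1}: Plant→Sub2 (15), Plant→Bus4 (12), Bus3→City (2), Bus1→City (12).
Cut capacity = 15 + 12 + 2 + 12 = 41.

41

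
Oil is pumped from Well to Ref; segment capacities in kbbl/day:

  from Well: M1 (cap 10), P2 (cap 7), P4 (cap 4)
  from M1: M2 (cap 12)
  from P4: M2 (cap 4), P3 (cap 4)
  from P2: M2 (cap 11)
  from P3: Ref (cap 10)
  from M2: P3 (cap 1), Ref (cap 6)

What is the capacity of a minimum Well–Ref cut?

Augment Well→M1→M2→Ref: bottleneck 6, flow now 6.
Augment Well→P4→P3→Ref: bottleneck 4, flow now 10.
Augment Well→M1→M2→P3→Ref: bottleneck 1, flow now 11.
No augmenting path remains; maximum flow = 11.
By max-flow min-cut, the minimum cut capacity equals the max flow.
In the residual graph, reachable from Well: {Well, M1, P2, M2}.
Min-cut edges: Well→P4 (4), M2→P3 (1), M2→Ref (6); capacity 4 + 1 + 6 = 11.

11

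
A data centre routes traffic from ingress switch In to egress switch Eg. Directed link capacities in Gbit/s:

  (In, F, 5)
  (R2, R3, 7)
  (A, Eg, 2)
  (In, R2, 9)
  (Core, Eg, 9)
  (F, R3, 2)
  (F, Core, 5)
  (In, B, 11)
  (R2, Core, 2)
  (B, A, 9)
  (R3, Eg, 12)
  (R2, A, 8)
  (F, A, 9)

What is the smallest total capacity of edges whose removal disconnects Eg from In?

Augment In→B→A→Eg: bottleneck 2, flow now 2.
Augment In→R2→Core→Eg: bottleneck 2, flow now 4.
Augment In→R2→R3→Eg: bottleneck 7, flow now 11.
Augment In→F→Core→Eg: bottleneck 5, flow now 16.
No augmenting path remains; maximum flow = 16.
By max-flow min-cut, the minimum cut capacity equals the max flow.
In the residual graph, reachable from In: {In, B, A}.
Min-cut edges: In→R2 (9), In→F (5), A→Eg (2); capacity 9 + 5 + 2 = 16.

16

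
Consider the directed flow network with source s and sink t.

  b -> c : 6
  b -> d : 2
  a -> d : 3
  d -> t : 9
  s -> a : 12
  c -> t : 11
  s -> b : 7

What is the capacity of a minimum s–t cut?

10

Augment s→a→d→t: bottleneck 3, flow now 3.
Augment s→b→c→t: bottleneck 6, flow now 9.
Augment s→b→d→t: bottleneck 1, flow now 10.
No augmenting path remains; maximum flow = 10.
By max-flow min-cut, the minimum cut capacity equals the max flow.
In the residual graph, reachable from s: {s, a}.
Min-cut edges: s→b (7), a→d (3); capacity 7 + 3 = 10.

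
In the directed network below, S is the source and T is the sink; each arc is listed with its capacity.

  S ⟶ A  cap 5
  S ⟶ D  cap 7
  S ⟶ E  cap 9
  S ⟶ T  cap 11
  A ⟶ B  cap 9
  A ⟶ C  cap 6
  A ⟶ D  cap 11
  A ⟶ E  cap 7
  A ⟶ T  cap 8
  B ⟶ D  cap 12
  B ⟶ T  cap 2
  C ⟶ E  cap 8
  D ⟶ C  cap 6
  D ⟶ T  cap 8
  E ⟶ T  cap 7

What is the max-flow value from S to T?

30

Augment S→T: bottleneck 11, flow now 11.
Augment S→A→T: bottleneck 5, flow now 16.
Augment S→D→T: bottleneck 7, flow now 23.
Augment S→E→T: bottleneck 7, flow now 30.
No augmenting path remains; maximum flow = 30.
In the residual graph, reachable from S: {S, E}.
Min-cut edges: S→A (5), S→D (7), S→T (11), E→T (7); capacity 5 + 7 + 11 + 7 = 30.
This cut is saturated, so no flow can exceed 30.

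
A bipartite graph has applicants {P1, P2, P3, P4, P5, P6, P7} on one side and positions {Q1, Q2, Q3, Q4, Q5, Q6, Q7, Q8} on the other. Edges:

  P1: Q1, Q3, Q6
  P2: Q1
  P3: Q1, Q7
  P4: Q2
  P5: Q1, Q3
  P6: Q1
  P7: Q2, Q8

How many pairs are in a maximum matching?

6

Unit-capacity flow: source→left, listed edges, right→sink; max matching = max flow.
Augmenting path P1→Q1 (+1); matched 1.
Augmenting path P3→Q7 (+1); matched 2.
Augmenting path P4→Q2 (+1); matched 3.
Augmenting path P5→Q3 (+1); matched 4.
Augmenting path P7→Q8 (+1); matched 5.
Augmenting path P2→Q1→P1→Q6 (+1); matched 6.
No augmenting path remains; maximum matching = 6.
König certificate: {P1, P3, P4, P5, P7, Q1} is a vertex cover of size 6 (every listed pair touches it), so no matching can be larger.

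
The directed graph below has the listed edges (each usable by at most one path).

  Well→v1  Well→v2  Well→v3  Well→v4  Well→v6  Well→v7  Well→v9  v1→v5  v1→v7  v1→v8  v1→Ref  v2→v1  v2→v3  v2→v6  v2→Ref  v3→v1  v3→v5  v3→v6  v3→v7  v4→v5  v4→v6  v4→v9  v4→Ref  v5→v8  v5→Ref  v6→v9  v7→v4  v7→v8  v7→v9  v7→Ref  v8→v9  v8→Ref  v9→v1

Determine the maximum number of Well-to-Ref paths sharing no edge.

6

Assign every edge capacity 1; by Menger, the answer equals the max flow.
Path Well→v1→Ref (+1); total 1.
Path Well→v2→Ref (+1); total 2.
Path Well→v4→Ref (+1); total 3.
Path Well→v7→Ref (+1); total 4.
Path Well→v3→v5→Ref (+1); total 5.
Path Well→v9→v1→v8→Ref (+1); total 6.
No residual Well→Ref path; max flow = 6.
Certifying cut of size 6: {Well→v1, Well→v2, Well→v3, Well→v4, Well→v7, v9→v1}.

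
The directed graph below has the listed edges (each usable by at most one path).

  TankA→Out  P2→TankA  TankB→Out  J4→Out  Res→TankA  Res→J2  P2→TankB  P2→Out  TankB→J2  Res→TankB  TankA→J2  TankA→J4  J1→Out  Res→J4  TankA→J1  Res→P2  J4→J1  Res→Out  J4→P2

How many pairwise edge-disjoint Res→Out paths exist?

5

Assign every edge capacity 1; by Menger, the answer equals the max flow.
Path Res→Out (+1); total 1.
Path Res→P2→Out (+1); total 2.
Path Res→TankB→Out (+1); total 3.
Path Res→TankA→Out (+1); total 4.
Path Res→J4→Out (+1); total 5.
No residual Res→Out path; max flow = 5.
Certifying cut of size 5: {Res→J4, Res→Out, Res→P2, Res→TankA, Res→TankB}.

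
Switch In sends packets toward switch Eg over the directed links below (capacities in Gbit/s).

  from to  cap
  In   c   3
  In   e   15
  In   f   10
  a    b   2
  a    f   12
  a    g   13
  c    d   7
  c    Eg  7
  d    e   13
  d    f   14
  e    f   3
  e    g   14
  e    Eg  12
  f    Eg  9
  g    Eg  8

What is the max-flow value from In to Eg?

27

Augment In→c→Eg: bottleneck 3, flow now 3.
Augment In→e→Eg: bottleneck 12, flow now 15.
Augment In→f→Eg: bottleneck 9, flow now 24.
Augment In→e→g→Eg: bottleneck 3, flow now 27.
No augmenting path remains; maximum flow = 27.
In the residual graph, reachable from In: {In, f}.
Min-cut edges: In→c (3), In→e (15), f→Eg (9); capacity 3 + 15 + 9 = 27.
This cut is saturated, so no flow can exceed 27.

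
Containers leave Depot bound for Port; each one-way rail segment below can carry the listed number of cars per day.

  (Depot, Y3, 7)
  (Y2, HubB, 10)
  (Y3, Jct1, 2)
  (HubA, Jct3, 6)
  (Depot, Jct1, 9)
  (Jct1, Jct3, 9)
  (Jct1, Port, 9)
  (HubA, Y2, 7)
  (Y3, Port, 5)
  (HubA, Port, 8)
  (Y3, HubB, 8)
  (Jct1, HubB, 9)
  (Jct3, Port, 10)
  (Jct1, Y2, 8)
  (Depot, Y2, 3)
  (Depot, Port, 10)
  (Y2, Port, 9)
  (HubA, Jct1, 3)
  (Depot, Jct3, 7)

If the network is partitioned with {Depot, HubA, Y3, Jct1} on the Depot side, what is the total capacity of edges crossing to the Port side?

89

Edges leaving {Depot, HubA, Y3, Jct1}: Depot→Y2 (3), Depot→Jct3 (7), Depot→Port (10), HubA→Y2 (7), HubA→Jct3 (6), HubA→Port (8), Y3→HubB (8), Y3→Port (5), Jct1→Y2 (8), Jct1→HubB (9), Jct1→Jct3 (9), Jct1→Port (9).
Cut capacity = 3 + 7 + 10 + 7 + 6 + 8 + 8 + 5 + 8 + 9 + 9 + 9 = 89.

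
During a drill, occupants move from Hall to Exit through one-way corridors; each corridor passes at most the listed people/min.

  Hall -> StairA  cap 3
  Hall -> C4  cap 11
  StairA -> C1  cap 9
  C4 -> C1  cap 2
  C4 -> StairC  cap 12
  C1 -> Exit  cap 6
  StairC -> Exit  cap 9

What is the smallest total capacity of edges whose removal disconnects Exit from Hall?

Augment Hall→StairA→C1→Exit: bottleneck 3, flow now 3.
Augment Hall→C4→C1→Exit: bottleneck 2, flow now 5.
Augment Hall→C4→StairC→Exit: bottleneck 9, flow now 14.
No augmenting path remains; maximum flow = 14.
By max-flow min-cut, the minimum cut capacity equals the max flow.
In the residual graph, reachable from Hall: {Hall}.
Min-cut edges: Hall→StairA (3), Hall→C4 (11); capacity 3 + 11 = 14.

14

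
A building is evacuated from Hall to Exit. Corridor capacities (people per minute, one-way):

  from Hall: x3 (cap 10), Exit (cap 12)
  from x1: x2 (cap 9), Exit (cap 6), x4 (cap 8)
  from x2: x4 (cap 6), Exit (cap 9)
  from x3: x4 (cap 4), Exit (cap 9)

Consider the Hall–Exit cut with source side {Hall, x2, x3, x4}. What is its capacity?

30

Edges leaving {Hall, x2, x3, x4}: Hall→Exit (12), x2→Exit (9), x3→Exit (9).
Cut capacity = 12 + 9 + 9 = 30.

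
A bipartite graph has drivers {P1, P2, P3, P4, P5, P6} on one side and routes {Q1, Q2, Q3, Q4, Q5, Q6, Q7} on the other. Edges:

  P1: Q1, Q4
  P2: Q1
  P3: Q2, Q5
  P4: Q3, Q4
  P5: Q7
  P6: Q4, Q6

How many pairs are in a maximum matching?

6

Unit-capacity flow: source→left, listed edges, right→sink; max matching = max flow.
Augmenting path P1→Q1 (+1); matched 1.
Augmenting path P3→Q2 (+1); matched 2.
Augmenting path P4→Q3 (+1); matched 3.
Augmenting path P5→Q7 (+1); matched 4.
Augmenting path P6→Q4 (+1); matched 5.
Augmenting path P2→Q1→P1→Q4→P6→Q6 (+1); matched 6.
No augmenting path remains; maximum matching = 6.
König certificate: {P1, P2, P3, P4, P5, P6} is a vertex cover of size 6 (every listed pair touches it), so no matching can be larger.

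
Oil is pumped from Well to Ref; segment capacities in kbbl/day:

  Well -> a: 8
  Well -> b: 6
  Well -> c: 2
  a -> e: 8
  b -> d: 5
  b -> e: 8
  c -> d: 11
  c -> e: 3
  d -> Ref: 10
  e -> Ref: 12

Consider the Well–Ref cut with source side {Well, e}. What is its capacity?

28

Edges leaving {Well, e}: Well→a (8), Well→b (6), Well→c (2), e→Ref (12).
Cut capacity = 8 + 6 + 2 + 12 = 28.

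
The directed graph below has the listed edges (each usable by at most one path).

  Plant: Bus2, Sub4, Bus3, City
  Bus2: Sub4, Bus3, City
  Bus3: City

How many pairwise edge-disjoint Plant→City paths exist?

3

Assign every edge capacity 1; by Menger, the answer equals the max flow.
Path Plant→City (+1); total 1.
Path Plant→Bus2→City (+1); total 2.
Path Plant→Bus3→City (+1); total 3.
No residual Plant→City path; max flow = 3.
Certifying cut of size 3: {Plant→Bus2, Plant→Bus3, Plant→City}.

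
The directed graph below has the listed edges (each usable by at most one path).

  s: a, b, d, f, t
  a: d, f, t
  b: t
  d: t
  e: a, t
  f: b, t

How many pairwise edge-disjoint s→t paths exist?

5

Assign every edge capacity 1; by Menger, the answer equals the max flow.
Path s→t (+1); total 1.
Path s→a→t (+1); total 2.
Path s→b→t (+1); total 3.
Path s→d→t (+1); total 4.
Path s→f→t (+1); total 5.
No residual s→t path; max flow = 5.
Certifying cut of size 5: {s→a, s→b, s→d, s→f, s→t}.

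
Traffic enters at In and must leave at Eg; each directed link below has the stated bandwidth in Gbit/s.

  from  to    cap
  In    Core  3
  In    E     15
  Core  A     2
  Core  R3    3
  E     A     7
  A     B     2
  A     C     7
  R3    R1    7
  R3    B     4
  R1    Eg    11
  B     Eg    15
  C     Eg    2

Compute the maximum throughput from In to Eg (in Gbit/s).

Augment In→Core→A→B→Eg: bottleneck 2, flow now 2.
Augment In→Core→R3→R1→Eg: bottleneck 1, flow now 3.
Augment In→E→A→C→Eg: bottleneck 2, flow now 5.
Augment In→E→A→Core→R3→R1→Eg: bottleneck 2, flow now 7. (uses reverse residual edge)
No augmenting path remains; maximum flow = 7.
In the residual graph, reachable from In: {In, E, A, C}.
Min-cut edges: In→Core (3), A→B (2), C→Eg (2); capacity 3 + 2 + 2 = 7.
This cut is saturated, so no flow can exceed 7.

7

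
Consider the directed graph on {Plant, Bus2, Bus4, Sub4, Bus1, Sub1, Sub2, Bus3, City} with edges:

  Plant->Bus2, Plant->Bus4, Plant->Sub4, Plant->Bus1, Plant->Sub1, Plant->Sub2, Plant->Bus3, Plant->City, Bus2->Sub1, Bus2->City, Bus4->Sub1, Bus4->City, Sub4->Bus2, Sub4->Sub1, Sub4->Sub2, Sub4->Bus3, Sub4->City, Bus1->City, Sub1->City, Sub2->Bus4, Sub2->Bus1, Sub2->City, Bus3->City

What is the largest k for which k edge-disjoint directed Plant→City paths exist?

Assign every edge capacity 1; by Menger, the answer equals the max flow.
Path Plant→City (+1); total 1.
Path Plant→Bus2→City (+1); total 2.
Path Plant→Bus4→City (+1); total 3.
Path Plant→Sub4→City (+1); total 4.
Path Plant→Bus1→City (+1); total 5.
Path Plant→Sub1→City (+1); total 6.
Path Plant→Sub2→City (+1); total 7.
Path Plant→Bus3→City (+1); total 8.
No residual Plant→City path; max flow = 8.
Certifying cut of size 8: {Plant→Bus1, Plant→Bus2, Plant→Bus3, Plant→Bus4, Plant→City, Plant→Sub1, Plant→Sub2, Plant→Sub4}.

8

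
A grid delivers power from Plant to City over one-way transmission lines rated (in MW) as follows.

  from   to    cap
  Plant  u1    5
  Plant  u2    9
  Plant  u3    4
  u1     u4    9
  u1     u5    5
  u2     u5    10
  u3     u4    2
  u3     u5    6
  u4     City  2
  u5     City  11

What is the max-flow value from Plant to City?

Augment Plant→u1→u4→City: bottleneck 2, flow now 2.
Augment Plant→u1→u5→City: bottleneck 3, flow now 5.
Augment Plant→u2→u5→City: bottleneck 8, flow now 13.
No augmenting path remains; maximum flow = 13.
In the residual graph, reachable from Plant: {Plant, u1, u2, u3, u4, u5}.
Min-cut edges: u4→City (2), u5→City (11); capacity 2 + 11 = 13.
This cut is saturated, so no flow can exceed 13.

13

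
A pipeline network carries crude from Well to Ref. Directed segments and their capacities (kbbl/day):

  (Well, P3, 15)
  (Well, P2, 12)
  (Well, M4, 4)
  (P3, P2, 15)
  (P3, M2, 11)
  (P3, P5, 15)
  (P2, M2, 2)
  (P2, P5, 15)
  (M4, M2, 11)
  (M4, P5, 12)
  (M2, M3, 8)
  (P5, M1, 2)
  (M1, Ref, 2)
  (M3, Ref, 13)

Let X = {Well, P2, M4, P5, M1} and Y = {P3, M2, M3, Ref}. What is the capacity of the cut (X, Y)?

Edges leaving {Well, P2, M4, P5, M1}: Well→P3 (15), P2→M2 (2), M4→M2 (11), M1→Ref (2).
Cut capacity = 15 + 2 + 11 + 2 = 30.

30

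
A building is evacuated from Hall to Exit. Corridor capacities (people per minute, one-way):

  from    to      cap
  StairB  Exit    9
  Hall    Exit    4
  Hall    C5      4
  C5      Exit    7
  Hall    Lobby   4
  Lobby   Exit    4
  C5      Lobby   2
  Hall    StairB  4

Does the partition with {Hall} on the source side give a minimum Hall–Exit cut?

Given cut capacity: 4 + 4 + 4 + 4 = 16.
Augment Hall→Exit: bottleneck 4, flow now 4.
Augment Hall→C5→Exit: bottleneck 4, flow now 8.
Augment Hall→Lobby→Exit: bottleneck 4, flow now 12.
Augment Hall→StairB→Exit: bottleneck 4, flow now 16.
No augmenting path remains; maximum flow = 16.
Cut capacity 16 equals the max flow, so it is a minimum cut.

Yes — it is a minimum cut (capacity 16).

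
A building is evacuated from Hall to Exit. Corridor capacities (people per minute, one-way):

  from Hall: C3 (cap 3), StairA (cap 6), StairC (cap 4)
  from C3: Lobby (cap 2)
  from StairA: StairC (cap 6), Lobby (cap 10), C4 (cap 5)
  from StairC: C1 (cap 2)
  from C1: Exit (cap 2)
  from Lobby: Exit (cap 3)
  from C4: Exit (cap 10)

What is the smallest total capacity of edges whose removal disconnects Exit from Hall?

10

Augment Hall→C3→Lobby→Exit: bottleneck 2, flow now 2.
Augment Hall→StairA→Lobby→Exit: bottleneck 1, flow now 3.
Augment Hall→StairA→C4→Exit: bottleneck 5, flow now 8.
Augment Hall→StairC→C1→Exit: bottleneck 2, flow now 10.
No augmenting path remains; maximum flow = 10.
By max-flow min-cut, the minimum cut capacity equals the max flow.
In the residual graph, reachable from Hall: {Hall, C3, StairC}.
Min-cut edges: Hall→StairA (6), C3→Lobby (2), StairC→C1 (2); capacity 6 + 2 + 2 = 10.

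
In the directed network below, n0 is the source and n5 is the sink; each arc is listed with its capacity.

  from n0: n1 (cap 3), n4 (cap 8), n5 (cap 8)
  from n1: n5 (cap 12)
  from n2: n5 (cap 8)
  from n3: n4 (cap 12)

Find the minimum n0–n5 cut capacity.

Augment n0→n5: bottleneck 8, flow now 8.
Augment n0→n1→n5: bottleneck 3, flow now 11.
No augmenting path remains; maximum flow = 11.
By max-flow min-cut, the minimum cut capacity equals the max flow.
In the residual graph, reachable from n0: {n0, n4}.
Min-cut edges: n0→n1 (3), n0→n5 (8); capacity 3 + 8 = 11.

11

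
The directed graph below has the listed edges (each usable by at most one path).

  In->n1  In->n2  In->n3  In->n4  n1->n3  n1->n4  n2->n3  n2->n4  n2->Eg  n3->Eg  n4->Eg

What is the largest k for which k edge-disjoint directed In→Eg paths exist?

3

Assign every edge capacity 1; by Menger, the answer equals the max flow.
Path In→n2→Eg (+1); total 1.
Path In→n3→Eg (+1); total 2.
Path In→n4→Eg (+1); total 3.
No residual In→Eg path; max flow = 3.
Certifying cut of size 3: {In→n2, n3→Eg, n4→Eg}.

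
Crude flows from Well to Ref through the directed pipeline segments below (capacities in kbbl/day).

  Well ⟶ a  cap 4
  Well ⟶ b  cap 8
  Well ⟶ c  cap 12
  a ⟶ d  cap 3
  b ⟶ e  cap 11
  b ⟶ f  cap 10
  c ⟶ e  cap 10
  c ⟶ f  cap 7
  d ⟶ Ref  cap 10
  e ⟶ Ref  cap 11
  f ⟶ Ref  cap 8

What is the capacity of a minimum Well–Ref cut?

22

Augment Well→a→d→Ref: bottleneck 3, flow now 3.
Augment Well→b→e→Ref: bottleneck 8, flow now 11.
Augment Well→c→e→Ref: bottleneck 3, flow now 14.
Augment Well→c→f→Ref: bottleneck 7, flow now 21.
Augment Well→c→e→b→f→Ref: bottleneck 1, flow now 22. (uses reverse residual edge)
No augmenting path remains; maximum flow = 22.
By max-flow min-cut, the minimum cut capacity equals the max flow.
In the residual graph, reachable from Well: {Well, a, b, c, e, f}.
Min-cut edges: a→d (3), e→Ref (11), f→Ref (8); capacity 3 + 11 + 8 = 22.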